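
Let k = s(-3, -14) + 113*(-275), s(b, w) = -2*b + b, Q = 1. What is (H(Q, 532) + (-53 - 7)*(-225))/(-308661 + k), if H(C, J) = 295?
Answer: -13795/339733 ≈ -0.040605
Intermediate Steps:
s(b, w) = -b
k = -31072 (k = -1*(-3) + 113*(-275) = 3 - 31075 = -31072)
(H(Q, 532) + (-53 - 7)*(-225))/(-308661 + k) = (295 + (-53 - 7)*(-225))/(-308661 - 31072) = (295 - 60*(-225))/(-339733) = (295 + 13500)*(-1/339733) = 13795*(-1/339733) = -13795/339733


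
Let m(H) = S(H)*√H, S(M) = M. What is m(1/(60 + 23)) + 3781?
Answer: 3781 + √83/6889 ≈ 3781.0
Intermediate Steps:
m(H) = H^(3/2) (m(H) = H*√H = H^(3/2))
m(1/(60 + 23)) + 3781 = (1/(60 + 23))^(3/2) + 3781 = (1/83)^(3/2) + 3781 = √83/6889 + 3781 = 3781 + √83/6889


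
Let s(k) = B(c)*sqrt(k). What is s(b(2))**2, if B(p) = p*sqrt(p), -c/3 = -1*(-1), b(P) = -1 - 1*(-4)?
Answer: -81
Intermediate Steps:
b(P) = 3 (b(P) = -1 + 4 = 3)
c = -3 (c = -(-3)*(-1) = -3*1 = -3)
B(p) = p**(3/2)
s(k) = -3*I*sqrt(3)*sqrt(k) (s(k) = (-3)**(3/2)*sqrt(k) = (-3*I*sqrt(3))*sqrt(k) = -3*I*sqrt(3)*sqrt(k))
s(b(2))**2 = (-3*I*sqrt(3)*sqrt(3))**2 = (-9*I)**2 = -81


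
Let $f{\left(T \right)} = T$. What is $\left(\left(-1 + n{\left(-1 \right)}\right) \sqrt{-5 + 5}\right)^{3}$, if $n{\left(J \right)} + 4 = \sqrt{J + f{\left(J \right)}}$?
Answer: $0$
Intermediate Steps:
$n{\left(J \right)} = -4 + \sqrt{2} \sqrt{J}$ ($n{\left(J \right)} = -4 + \sqrt{J + J} = -4 + \sqrt{2 J} = -4 + \sqrt{2} \sqrt{J}$)
$\left(\left(-1 + n{\left(-1 \right)}\right) \sqrt{-5 + 5}\right)^{3} = \left(\left(-1 - \left(4 - \sqrt{2} \sqrt{-1}\right)\right) \sqrt{-5 + 5}\right)^{3} = \left(\left(-1 - \left(4 - \sqrt{2} i\right)\right) \sqrt{0}\right)^{3} = \left(\left(-1 - \left(4 - i \sqrt{2}\right)\right) 0\right)^{3} = \left(\left(-5 + i \sqrt{2}\right) 0\right)^{3} = 0^{3} = 0$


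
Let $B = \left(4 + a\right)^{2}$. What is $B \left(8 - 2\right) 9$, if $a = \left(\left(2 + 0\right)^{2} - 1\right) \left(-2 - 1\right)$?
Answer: $1350$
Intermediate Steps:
$a = -9$ ($a = \left(2^{2} - 1\right) \left(-3\right) = \left(4 - 1\right) \left(-3\right) = 3 \left(-3\right) = -9$)
$B = 25$ ($B = \left(4 - 9\right)^{2} = \left(-5\right)^{2} = 25$)
$B \left(8 - 2\right) 9 = 25 \left(8 - 2\right) 9 = 25 \cdot 6 \cdot 9 = 150 \cdot 9 = 1350$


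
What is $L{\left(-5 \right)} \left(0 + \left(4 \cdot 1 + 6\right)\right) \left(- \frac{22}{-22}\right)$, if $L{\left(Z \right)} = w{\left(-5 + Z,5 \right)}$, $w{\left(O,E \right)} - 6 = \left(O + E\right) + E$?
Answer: $60$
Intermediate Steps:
$w{\left(O,E \right)} = 6 + O + 2 E$ ($w{\left(O,E \right)} = 6 + \left(\left(O + E\right) + E\right) = 6 + \left(\left(E + O\right) + E\right) = 6 + \left(O + 2 E\right) = 6 + O + 2 E$)
$L{\left(Z \right)} = 11 + Z$ ($L{\left(Z \right)} = 6 + \left(-5 + Z\right) + 2 \cdot 5 = 6 + \left(-5 + Z\right) + 10 = 11 + Z$)
$L{\left(-5 \right)} \left(0 + \left(4 \cdot 1 + 6\right)\right) \left(- \frac{22}{-22}\right) = \left(11 - 5\right) \left(0 + \left(4 \cdot 1 + 6\right)\right) \left(- \frac{22}{-22}\right) = 6 \left(0 + \left(4 + 6\right)\right) \left(\left(-22\right) \left(- \frac{1}{22}\right)\right) = 6 \left(0 + 10\right) 1 = 6 \cdot 10 \cdot 1 = 60 \cdot 1 = 60$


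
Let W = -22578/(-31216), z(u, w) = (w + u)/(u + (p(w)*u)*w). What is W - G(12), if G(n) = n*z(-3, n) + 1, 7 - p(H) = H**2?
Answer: -7658005/25643944 ≈ -0.29863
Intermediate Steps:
p(H) = 7 - H**2
z(u, w) = (u + w)/(u + u*w*(7 - w**2)) (z(u, w) = (w + u)/(u + ((7 - w**2)*u)*w) = (u + w)/(u + (u*(7 - w**2))*w) = (u + w)/(u + u*w*(7 - w**2)))
G(n) = 1 - n*(3 - n)/(3*(-1 + n*(-7 + n**2))) (G(n) = n*((-1*(-3) - n)/((-3)*(-1 + n*(-7 + n**2)))) + 1 = n*(-(3 - n)/(3*(-1 + n*(-7 + n**2)))) + 1 = -n*(3 - n)/(3*(-1 + n*(-7 + n**2))) + 1 = 1 - n*(3 - n)/(3*(-1 + n*(-7 + n**2))))
W = 11289/15608 (W = -22578*(-1/31216) = 11289/15608 ≈ 0.72328)
W - G(12) = 11289/15608 - (-1 + 12**3 - 8*12 + (1/3)*12**2)/(-1 + 12**3 - 7*12) = 11289/15608 - (-1 + 1728 - 96 + (1/3)*144)/(-1 + 1728 - 84) = 11289/15608 - (-1 + 1728 - 96 + 48)/1643 = 11289/15608 - 1679/1643 = -7658005/25643944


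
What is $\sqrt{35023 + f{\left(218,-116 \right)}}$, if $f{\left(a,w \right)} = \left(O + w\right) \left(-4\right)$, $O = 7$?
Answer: $\sqrt{35459} \approx 188.31$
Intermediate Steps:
$f{\left(a,w \right)} = -28 - 4 w$ ($f{\left(a,w \right)} = \left(7 + w\right) \left(-4\right) = -28 - 4 w$)
$\sqrt{35023 + f{\left(218,-116 \right)}} = \sqrt{35023 - -436} = \sqrt{35023 + \left(-28 + 464\right)} = \sqrt{35023 + 436} = \sqrt{35459}$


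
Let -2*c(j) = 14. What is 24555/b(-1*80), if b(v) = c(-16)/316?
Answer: -7759380/7 ≈ -1.1085e+6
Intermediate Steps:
c(j) = -7 (c(j) = -½*14 = -7)
b(v) = -7/316
24555/b(-1*80) = 24555/(-7/316) = 24555*(-316/7) = -7759380/7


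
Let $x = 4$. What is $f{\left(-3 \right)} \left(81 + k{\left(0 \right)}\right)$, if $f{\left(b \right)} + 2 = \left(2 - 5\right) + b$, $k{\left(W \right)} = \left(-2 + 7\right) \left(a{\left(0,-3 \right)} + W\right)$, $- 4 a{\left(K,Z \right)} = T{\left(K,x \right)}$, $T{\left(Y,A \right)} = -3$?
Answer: $-678$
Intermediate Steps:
$a{\left(K,Z \right)} = \frac{3}{4}$ ($a{\left(K,Z \right)} = \left(- \frac{1}{4}\right) \left(-3\right) = \frac{3}{4}$)
$k{\left(W \right)} = \frac{15}{4} + 5 W$ ($k{\left(W \right)} = \left(-2 + 7\right) \left(\frac{3}{4} + W\right) = 5 \left(\frac{3}{4} + W\right) = \frac{15}{4} + 5 W$)
$f{\left(b \right)} = -5 + b$ ($f{\left(b \right)} = -2 + \left(\left(2 - 5\right) + b\right) = -2 + \left(-3 + b\right) = -5 + b$)
$f{\left(-3 \right)} \left(81 + k{\left(0 \right)}\right) = \left(-5 - 3\right) \left(81 + \left(\frac{15}{4} + 5 \cdot 0\right)\right) = - 8 \left(81 + \left(\frac{15}{4} + 0\right)\right) = - 8 \left(81 + \frac{15}{4}\right) = \left(-8\right) \frac{339}{4} = -678$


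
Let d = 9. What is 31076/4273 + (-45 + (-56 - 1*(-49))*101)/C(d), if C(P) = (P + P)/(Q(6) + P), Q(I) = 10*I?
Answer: -36859676/12819 ≈ -2875.4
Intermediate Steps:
C(P) = 2*P/(60 + P) (C(P) = (P + P)/(10*6 + P) = (2*P)/(60 + P) = 2*P/(60 + P))
31076/4273 + (-45 + (-56 - 1*(-49))*101)/C(d) = 31076/4273 + (-45 + (-56 - 1*(-49))*101)/((2*9/(60 + 9))) = 31076*(1/4273) + (-45 + (-56 + 49)*101)/((2*9/69)) = 31076/4273 + (-45 - 7*101)/((2*9*(1/69))) = 31076/4273 + (-45 - 707)/(6/23) = 31076/4273 - 752*23/6 = 31076/4273 - 8648/3 = -36859676/12819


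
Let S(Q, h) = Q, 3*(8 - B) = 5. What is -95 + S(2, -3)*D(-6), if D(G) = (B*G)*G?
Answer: 361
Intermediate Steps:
B = 19/3 (B = 8 - 1/3*5 = 8 - 5/3 = 19/3 ≈ 6.3333)
D(G) = 19*G**2/3 (D(G) = (19*G/3)*G = 19*G**2/3)
-95 + S(2, -3)*D(-6) = -95 + 2*((19/3)*(-6)**2) = -95 + 2*((19/3)*36) = -95 + 2*228 = -95 + 456 = 361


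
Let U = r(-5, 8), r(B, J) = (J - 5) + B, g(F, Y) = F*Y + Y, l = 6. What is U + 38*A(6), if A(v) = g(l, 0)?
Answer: -2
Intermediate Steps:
g(F, Y) = Y + F*Y
A(v) = 0 (A(v) = 0*(1 + 6) = 0*7 = 0)
r(B, J) = -5 + B + J (r(B, J) = (-5 + J) + B = -5 + B + J)
U = -2 (U = -5 - 5 + 8 = -2)
U + 38*A(6) = -2 + 38*0 = -2 + 0 = -2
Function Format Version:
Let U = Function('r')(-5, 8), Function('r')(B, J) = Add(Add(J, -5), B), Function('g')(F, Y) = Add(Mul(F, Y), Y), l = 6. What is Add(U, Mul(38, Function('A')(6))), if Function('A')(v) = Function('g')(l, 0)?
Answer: -2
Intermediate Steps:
Function('g')(F, Y) = Add(Y, Mul(F, Y))
Function('A')(v) = 0 (Function('A')(v) = Mul(0, Add(1, 6)) = Mul(0, 7) = 0)
Function('r')(B, J) = Add(-5, B, J) (Function('r')(B, J) = Add(Add(-5, J), B) = Add(-5, B, J))
U = -2 (U = Add(-5, -5, 8) = -2)
Add(U, Mul(38, Function('A')(6))) = Add(-2, Mul(38, 0)) = Add(-2, 0) = -2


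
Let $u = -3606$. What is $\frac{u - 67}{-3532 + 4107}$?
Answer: $- \frac{3673}{575} \approx -6.3878$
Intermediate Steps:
$\frac{u - 67}{-3532 + 4107} = \frac{-3606 - 67}{-3532 + 4107} = - \frac{3673}{575}$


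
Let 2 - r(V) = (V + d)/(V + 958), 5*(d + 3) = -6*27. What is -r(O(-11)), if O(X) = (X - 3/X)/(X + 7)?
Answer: -214949/105675 ≈ -2.0341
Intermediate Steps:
d = -177/5 (d = -3 + (-6*27)/5 = -3 + (1/5)*(-162) = -3 - 162/5 = -177/5 ≈ -35.400)
O(X) = (X - 3/X)/(7 + X)
r(V) = 2 - (-177/5 + V)/(958 + V) (r(V) = 2 - (V - 177/5)/(V + 958) = 2 - (-177/5 + V)/(958 + V))
-r(O(-11)) = -(9757/5 + (-3 + (-11)**2)/((-11)*(7 - 11)))/(958 + (-3 + (-11)**2)/((-11)*(7 - 11))) = -(9757/5 - 1/11*(-3 + 121)/(-4))/(958 - 1/11*(-3 + 121)/(-4)) = -(9757/5 - 1/11*(-1/4)*118)/(958 - 1/11*(-1/4)*118) = -(9757/5 + 59/22)/(958 + 59/22) = -214949/(21135/22*110) = -22*214949/(21135*110) = -1*214949/105675 = -214949/105675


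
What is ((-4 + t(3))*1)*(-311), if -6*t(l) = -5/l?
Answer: 20837/18 ≈ 1157.6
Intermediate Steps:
t(l) = 5/(6*l) (t(l) = -(-5)/(6*l) = 5/(6*l))
((-4 + t(3))*1)*(-311) = ((-4 + (⅚)/3)*1)*(-311) = ((-4 + (⅚)*(⅓))*1)*(-311) = ((-4 + 5/18)*1)*(-311) = -67/18*1*(-311) = -67/18*(-311) = 20837/18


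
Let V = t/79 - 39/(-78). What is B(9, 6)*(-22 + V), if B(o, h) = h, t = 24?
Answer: -10047/79 ≈ -127.18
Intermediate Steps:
V = 127/158 (V = 24/79 - 39/(-78) = 24*(1/79) - 39*(-1/78) = 24/79 + 1/2 = 127/158 ≈ 0.80380)
B(9, 6)*(-22 + V) = 6*(-22 + 127/158) = 6*(-3349/158) = -10047/79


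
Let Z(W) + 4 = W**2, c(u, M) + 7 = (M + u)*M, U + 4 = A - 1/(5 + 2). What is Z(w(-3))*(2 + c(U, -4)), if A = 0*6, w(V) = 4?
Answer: 2316/7 ≈ 330.86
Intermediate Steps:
A = 0
U = -29/7 (U = -4 + (0 - 1/(5 + 2)) = -4 + (0 - 1/7) = -4 - 1/7 = -29/7 ≈ -4.1429)
c(u, M) = -7 + M*(M + u) (c(u, M) = -7 + (M + u)*M = -7 + M*(M + u))
Z(W) = -4 + W**2
Z(w(-3))*(2 + c(U, -4)) = (-4 + 4**2)*(2 + (-7 + (-4)**2 - 4*(-29/7))) = (-4 + 16)*(2 + (-7 + 16 + 116/7)) = 12*(2 + 179/7) = 12*(193/7) = 2316/7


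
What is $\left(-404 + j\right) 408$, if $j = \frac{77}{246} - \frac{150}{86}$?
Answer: $- \frac{291628268}{1763} \approx -1.6542 \cdot 10^{5}$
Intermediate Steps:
$j = - \frac{15139}{10578}$ ($j = 77 \cdot \frac{1}{246} - \frac{75}{43} = \frac{77}{246} - \frac{75}{43} = - \frac{15139}{10578} \approx -1.4312$)
$\left(-404 + j\right) 408 = \left(-404 - \frac{15139}{10578}\right) 408 = \left(- \frac{4288651}{10578}\right) 408 = - \frac{291628268}{1763}$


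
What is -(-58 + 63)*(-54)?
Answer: 270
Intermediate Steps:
-(-58 + 63)*(-54) = -5*(-54) = -1*(-270) = 270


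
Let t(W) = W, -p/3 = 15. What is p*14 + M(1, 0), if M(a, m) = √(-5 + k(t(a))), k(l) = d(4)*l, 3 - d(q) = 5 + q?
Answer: -630 + I*√11 ≈ -630.0 + 3.3166*I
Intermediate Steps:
p = -45 (p = -3*15 = -45)
d(q) = -2 - q (d(q) = 3 - (5 + q) = 3 + (-5 - q) = -2 - q)
k(l) = -6*l (k(l) = (-2 - 1*4)*l = (-2 - 4)*l = -6*l)
M(a, m) = √(-5 - 6*a)
p*14 + M(1, 0) = -45*14 + √(-5 - 6*1) = -630 + √(-5 - 6) = -630 + √(-11) = -630 + I*√11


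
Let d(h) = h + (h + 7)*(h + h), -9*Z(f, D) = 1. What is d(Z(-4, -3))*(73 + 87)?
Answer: -21280/81 ≈ -262.72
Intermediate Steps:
Z(f, D) = -⅑ (Z(f, D) = -⅑*1 = -⅑)
d(h) = h + 2*h*(7 + h) (d(h) = h + (7 + h)*(2*h) = h + 2*h*(7 + h))
d(Z(-4, -3))*(73 + 87) = (-(15 + 2*(-⅑))/9)*(73 + 87) = -(15 - 2/9)/9*160 = -⅑*133/9*160 = -133/81*160 = -21280/81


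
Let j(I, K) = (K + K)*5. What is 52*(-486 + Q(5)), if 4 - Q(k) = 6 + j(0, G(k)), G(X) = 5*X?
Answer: -38376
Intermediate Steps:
j(I, K) = 10*K (j(I, K) = (2*K)*5 = 10*K)
Q(k) = -2 - 50*k (Q(k) = 4 - (6 + 10*(5*k)) = 4 - (6 + 50*k) = 4 + (-6 - 50*k) = -2 - 50*k)
52*(-486 + Q(5)) = 52*(-486 + (-2 - 50*5)) = 52*(-486 + (-2 - 250)) = 52*(-486 - 252) = 52*(-738) = -38376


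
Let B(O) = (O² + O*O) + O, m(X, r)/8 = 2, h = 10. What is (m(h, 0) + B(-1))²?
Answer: 289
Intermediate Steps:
m(X, r) = 16 (m(X, r) = 8*2 = 16)
B(O) = O + 2*O² (B(O) = (O² + O²) + O = 2*O² + O = O + 2*O²)
(m(h, 0) + B(-1))² = (16 - (1 + 2*(-1)))² = (16 - (1 - 2))² = (16 - 1*(-1))² = (16 + 1)² = 17² = 289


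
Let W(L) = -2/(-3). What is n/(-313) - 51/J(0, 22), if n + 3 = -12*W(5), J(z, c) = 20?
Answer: -15743/6260 ≈ -2.5149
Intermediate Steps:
W(L) = ⅔ (W(L) = -2*(-⅓) = ⅔)
n = -11 (n = -3 - 12*⅔ = -3 - 8 = -11)
n/(-313) - 51/J(0, 22) = -11/(-313) - 51/20 = -11*(-1/313) - 51*1/20 = 11/313 - 51/20 = -15743/6260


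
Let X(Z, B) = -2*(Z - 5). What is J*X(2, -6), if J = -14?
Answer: -84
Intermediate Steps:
X(Z, B) = 10 - 2*Z (X(Z, B) = -2*(-5 + Z) = 10 - 2*Z)
J*X(2, -6) = -14*(10 - 2*2) = -14*(10 - 4) = -14*6 = -84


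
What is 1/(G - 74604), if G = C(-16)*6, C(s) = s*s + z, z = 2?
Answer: -1/73056 ≈ -1.3688e-5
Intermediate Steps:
C(s) = 2 + s² (C(s) = s*s + 2 = s² + 2 = 2 + s²)
G = 1548 (G = (2 + (-16)²)*6 = (2 + 256)*6 = 258*6 = 1548)
1/(G - 74604) = 1/(1548 - 74604) = 1/(-73056) = -1/73056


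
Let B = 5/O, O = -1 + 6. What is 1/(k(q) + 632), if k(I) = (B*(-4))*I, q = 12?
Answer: 1/584 ≈ 0.0017123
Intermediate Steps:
O = 5
B = 1 (B = 5/5 = 5*(⅕) = 1)
k(I) = -4*I (k(I) = (1*(-4))*I = -4*I)
1/(k(q) + 632) = 1/(-4*12 + 632) = 1/(-48 + 632) = 1/584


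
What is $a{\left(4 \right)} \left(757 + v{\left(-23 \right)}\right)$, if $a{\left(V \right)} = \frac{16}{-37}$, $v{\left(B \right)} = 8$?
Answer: $- \frac{12240}{37} \approx -330.81$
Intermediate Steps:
$a{\left(V \right)} = - \frac{16}{37}$ ($a{\left(V \right)} = 16 \left(- \frac{1}{37}\right) = - \frac{16}{37}$)
$a{\left(4 \right)} \left(757 + v{\left(-23 \right)}\right) = - \frac{16 \left(757 + 8\right)}{37} = \left(- \frac{16}{37}\right) 765 = - \frac{12240}{37}$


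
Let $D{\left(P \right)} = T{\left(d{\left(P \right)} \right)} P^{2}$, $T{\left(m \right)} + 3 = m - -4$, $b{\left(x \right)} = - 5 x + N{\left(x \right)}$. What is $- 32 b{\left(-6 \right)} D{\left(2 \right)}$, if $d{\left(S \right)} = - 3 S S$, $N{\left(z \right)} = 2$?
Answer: $45056$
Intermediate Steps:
$b{\left(x \right)} = 2 - 5 x$ ($b{\left(x \right)} = - 5 x + 2 = 2 - 5 x$)
$d{\left(S \right)} = - 3 S^{2}$
$T{\left(m \right)} = 1 + m$ ($T{\left(m \right)} = -3 + \left(m - -4\right) = -3 + \left(m + 4\right) = -3 + \left(4 + m\right) = 1 + m$)
$D{\left(P \right)} = P^{2} \left(1 - 3 P^{2}\right)$ ($D{\left(P \right)} = \left(1 - 3 P^{2}\right) P^{2} = P^{2} \left(1 - 3 P^{2}\right)$)
$- 32 b{\left(-6 \right)} D{\left(2 \right)} = - 32 \left(2 - -30\right) \left(2^{2} - 3 \cdot 2^{4}\right) = - 32 \left(2 + 30\right) \left(4 - 48\right) = \left(-32\right) 32 \left(4 - 48\right) = \left(-1024\right) \left(-44\right) = 45056$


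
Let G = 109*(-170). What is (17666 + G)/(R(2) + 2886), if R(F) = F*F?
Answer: -432/1445 ≈ -0.29896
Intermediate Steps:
R(F) = F²
G = -18530
(17666 + G)/(R(2) + 2886) = (17666 - 18530)/(2² + 2886) = -864/(4 + 2886) = -864/2890 = -864*1/2890 = -432/1445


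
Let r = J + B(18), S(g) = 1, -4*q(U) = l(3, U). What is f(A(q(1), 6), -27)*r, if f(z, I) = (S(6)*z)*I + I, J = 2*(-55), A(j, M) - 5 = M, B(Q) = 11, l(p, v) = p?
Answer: 32076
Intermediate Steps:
q(U) = -3/4 (q(U) = -1/4*3 = -3/4)
A(j, M) = 5 + M
J = -110
r = -99 (r = -110 + 11 = -99)
f(z, I) = I + I*z (f(z, I) = (1*z)*I + I = z*I + I = I*z + I = I + I*z)
f(A(q(1), 6), -27)*r = -27*(1 + (5 + 6))*(-99) = -27*(1 + 11)*(-99) = -27*12*(-99) = -324*(-99) = 32076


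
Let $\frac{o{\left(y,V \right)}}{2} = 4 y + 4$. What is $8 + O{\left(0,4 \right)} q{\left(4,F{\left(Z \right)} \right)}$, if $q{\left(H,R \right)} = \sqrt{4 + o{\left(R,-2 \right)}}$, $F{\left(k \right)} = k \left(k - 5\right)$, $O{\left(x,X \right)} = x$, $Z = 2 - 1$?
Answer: $8$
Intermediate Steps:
$Z = 1$
$o{\left(y,V \right)} = 8 + 8 y$ ($o{\left(y,V \right)} = 2 \left(4 y + 4\right) = 2 \left(4 + 4 y\right) = 8 + 8 y$)
$F{\left(k \right)} = k \left(-5 + k\right)$
$q{\left(H,R \right)} = \sqrt{12 + 8 R}$ ($q{\left(H,R \right)} = \sqrt{4 + \left(8 + 8 R\right)} = \sqrt{12 + 8 R}$)
$8 + O{\left(0,4 \right)} q{\left(4,F{\left(Z \right)} \right)} = 8 + 0 \cdot 2 \sqrt{3 + 2 \cdot 1 \left(-5 + 1\right)} = 8 + 0 \cdot 2 \sqrt{3 + 2 \cdot 1 \left(-4\right)} = 8 + 0 \cdot 2 \sqrt{3 + 2 \left(-4\right)} = 8 + 0 \cdot 2 \sqrt{3 - 8} = 8 + 0 \cdot 2 \sqrt{-5} = 8 + 0 \cdot 2 i \sqrt{5} = 8 + 0 = 8$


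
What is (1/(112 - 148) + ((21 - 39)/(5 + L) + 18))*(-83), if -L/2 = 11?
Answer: -966701/612 ≈ -1579.6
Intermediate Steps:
L = -22 (L = -2*11 = -22)
(1/(112 - 148) + ((21 - 39)/(5 + L) + 18))*(-83) = (1/(112 - 148) + ((21 - 39)/(5 - 22) + 18))*(-83) = (1/(-36) + (-18/(-17) + 18))*(-83) = (-1/36 + (-18*(-1/17) + 18))*(-83) = (-1/36 + (18/17 + 18))*(-83) = (-1/36 + 324/17)*(-83) = (11647/612)*(-83) = -966701/612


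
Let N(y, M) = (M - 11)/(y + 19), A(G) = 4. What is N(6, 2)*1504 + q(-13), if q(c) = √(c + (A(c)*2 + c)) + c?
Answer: -13861/25 + 3*I*√2 ≈ -554.44 + 4.2426*I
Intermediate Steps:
N(y, M) = (-11 + M)/(19 + y)
q(c) = c + √(8 + 2*c) (q(c) = √(c + (4*2 + c)) + c = √(c + (8 + c)) + c = √(8 + 2*c) + c = c + √(8 + 2*c))
N(6, 2)*1504 + q(-13) = ((-11 + 2)/(19 + 6))*1504 + (-13 + √(8 + 2*(-13))) = (-9/25)*1504 + (-13 + √(8 - 26)) = ((1/25)*(-9))*1504 + (-13 + √(-18)) = -9/25*1504 + (-13 + 3*I*√2) = -13536/25 + (-13 + 3*I*√2) = -13861/25 + 3*I*√2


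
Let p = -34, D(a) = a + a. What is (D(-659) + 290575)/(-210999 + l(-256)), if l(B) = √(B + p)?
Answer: -61032937743/44520578291 - 289257*I*√290/44520578291 ≈ -1.3709 - 0.00011064*I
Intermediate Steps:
D(a) = 2*a
l(B) = √(-34 + B) (l(B) = √(B - 34) = √(-34 + B))
(D(-659) + 290575)/(-210999 + l(-256)) = (2*(-659) + 290575)/(-210999 + √(-34 - 256)) = (-1318 + 290575)/(-210999 + √(-290)) = 289257/(-210999 + I*√290)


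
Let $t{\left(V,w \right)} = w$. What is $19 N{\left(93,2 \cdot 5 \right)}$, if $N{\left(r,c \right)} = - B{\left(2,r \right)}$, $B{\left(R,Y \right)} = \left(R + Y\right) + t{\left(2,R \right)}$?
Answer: $-1843$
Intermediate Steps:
$B{\left(R,Y \right)} = Y + 2 R$ ($B{\left(R,Y \right)} = \left(R + Y\right) + R = Y + 2 R$)
$N{\left(r,c \right)} = -4 - r$ ($N{\left(r,c \right)} = - (r + 2 \cdot 2) = - (r + 4) = - (4 + r) = -4 - r$)
$19 N{\left(93,2 \cdot 5 \right)} = 19 \left(-4 - 93\right) = 19 \left(-97\right) = -1843$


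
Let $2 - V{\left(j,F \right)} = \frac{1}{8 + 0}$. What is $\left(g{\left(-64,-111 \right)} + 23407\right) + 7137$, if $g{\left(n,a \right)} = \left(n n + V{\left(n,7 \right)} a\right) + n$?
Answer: $\frac{274943}{8} \approx 34368.0$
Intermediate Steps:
$V{\left(j,F \right)} = \frac{15}{8}$ ($V{\left(j,F \right)} = 2 - \frac{1}{8 + 0} = 2 - \frac{1}{8} = \frac{15}{8}$)
$g{\left(n,a \right)} = n + n^{2} + \frac{15 a}{8}$ ($g{\left(n,a \right)} = \left(n n + \frac{15 a}{8}\right) + n = \left(n^{2} + \frac{15 a}{8}\right) + n = n + n^{2} + \frac{15 a}{8}$)
$\left(g{\left(-64,-111 \right)} + 23407\right) + 7137 = \left(\left(-64 + \left(-64\right)^{2} + \frac{15}{8} \left(-111\right)\right) + 23407\right) + 7137 = \left(\left(-64 + 4096 - \frac{1665}{8}\right) + 23407\right) + 7137 = \left(\frac{30591}{8} + 23407\right) + 7137 = \frac{217847}{8} + 7137 = \frac{274943}{8}$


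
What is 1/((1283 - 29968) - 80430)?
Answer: -1/109115 ≈ -9.1646e-6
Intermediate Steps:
1/((1283 - 29968) - 80430) = 1/(-28685 - 80430) = 1/(-109115) = -1/109115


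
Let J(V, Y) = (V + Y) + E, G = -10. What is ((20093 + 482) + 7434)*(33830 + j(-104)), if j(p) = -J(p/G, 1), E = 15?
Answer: 4734025162/5 ≈ 9.4680e+8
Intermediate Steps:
J(V, Y) = 15 + V + Y (J(V, Y) = (V + Y) + 15 = 15 + V + Y)
j(p) = -16 + p/10 (j(p) = -(15 + p/(-10) + 1) = -(15 + p*(-⅒) + 1) = -(15 - p/10 + 1) = -(16 - p/10) = -16 + p/10)
((20093 + 482) + 7434)*(33830 + j(-104)) = ((20093 + 482) + 7434)*(33830 + (-16 + (⅒)*(-104))) = (20575 + 7434)*(33830 + (-16 - 52/5)) = 28009*(33830 - 132/5) = 28009*(169018/5) = 4734025162/5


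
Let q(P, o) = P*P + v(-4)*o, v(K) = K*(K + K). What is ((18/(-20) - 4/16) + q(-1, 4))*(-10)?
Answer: -2557/2 ≈ -1278.5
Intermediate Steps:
v(K) = 2*K**2 (v(K) = K*(2*K) = 2*K**2)
q(P, o) = P**2 + 32*o (q(P, o) = P*P + (2*(-4)**2)*o = P**2 + (2*16)*o = P**2 + 32*o)
((18/(-20) - 4/16) + q(-1, 4))*(-10) = ((18/(-20) - 4/16) + ((-1)**2 + 32*4))*(-10) = ((18*(-1/20) - 4*1/16) + (1 + 128))*(-10) = ((-9/10 - 1/4) + 129)*(-10) = (-23/20 + 129)*(-10) = (2557/20)*(-10) = -2557/2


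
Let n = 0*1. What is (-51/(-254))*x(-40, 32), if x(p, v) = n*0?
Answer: 0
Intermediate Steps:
n = 0
x(p, v) = 0 (x(p, v) = 0*0 = 0)
(-51/(-254))*x(-40, 32) = -51/(-254)*0 = -51*(-1/254)*0 = (51/254)*0 = 0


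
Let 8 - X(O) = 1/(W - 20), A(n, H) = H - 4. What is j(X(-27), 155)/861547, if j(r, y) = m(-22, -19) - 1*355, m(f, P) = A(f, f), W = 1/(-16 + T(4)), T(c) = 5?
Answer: -381/861547 ≈ -0.00044223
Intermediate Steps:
A(n, H) = -4 + H
W = -1/11 (W = 1/(-16 + 5) = 1/(-11) = -1/11 ≈ -0.090909)
m(f, P) = -4 + f
X(O) = 1779/221 (X(O) = 8 - 1/(-1/11 - 20) = 8 - 1/(-221/11) = 8 - 1*(-11/221) = 8 + 11/221 = 1779/221)
j(r, y) = -381 (j(r, y) = (-4 - 22) - 1*355 = -26 - 355 = -381)
j(X(-27), 155)/861547 = -381/861547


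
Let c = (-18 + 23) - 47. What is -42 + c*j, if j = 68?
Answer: -2898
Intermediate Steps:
c = -42 (c = 5 - 47 = -42)
-42 + c*j = -42 - 42*68 = -42 - 2856 = -2898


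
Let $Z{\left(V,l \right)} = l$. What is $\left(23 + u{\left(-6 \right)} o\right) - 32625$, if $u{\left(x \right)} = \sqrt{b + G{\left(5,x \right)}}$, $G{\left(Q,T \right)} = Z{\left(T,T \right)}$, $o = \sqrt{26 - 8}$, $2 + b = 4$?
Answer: $-32602 + 6 i \sqrt{2} \approx -32602.0 + 8.4853 i$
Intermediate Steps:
$b = 2$ ($b = -2 + 4 = 2$)
$o = 3 \sqrt{2}$ ($o = \sqrt{18} = 3 \sqrt{2} \approx 4.2426$)
$G{\left(Q,T \right)} = T$
$u{\left(x \right)} = \sqrt{2 + x}$
$\left(23 + u{\left(-6 \right)} o\right) - 32625 = \left(23 + \sqrt{2 - 6} \cdot 3 \sqrt{2}\right) - 32625 = \left(23 + \sqrt{-4} \cdot 3 \sqrt{2}\right) - 32625 = \left(23 + 2 i 3 \sqrt{2}\right) - 32625 = \left(23 + 6 i \sqrt{2}\right) - 32625 = -32602 + 6 i \sqrt{2}$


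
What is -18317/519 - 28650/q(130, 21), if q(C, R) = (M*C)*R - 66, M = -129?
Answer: -1072839577/30468414 ≈ -35.212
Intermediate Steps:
q(C, R) = -66 - 129*C*R (q(C, R) = (-129*C)*R - 66 = -129*C*R - 66 = -66 - 129*C*R)
-18317/519 - 28650/q(130, 21) = -18317/519 - 28650/(-66 - 129*130*21) = -18317*1/519 - 28650/(-66 - 352170) = -18317/519 - 28650/(-352236) = -18317/519 - 28650*(-1/352236) = -18317/519 + 4775/58706 = -1072839577/30468414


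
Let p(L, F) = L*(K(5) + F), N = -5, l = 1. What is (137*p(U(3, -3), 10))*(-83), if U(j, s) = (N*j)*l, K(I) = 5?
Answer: 2558475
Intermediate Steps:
U(j, s) = -5*j (U(j, s) = -5*j*1 = -5*j)
p(L, F) = L*(5 + F)
(137*p(U(3, -3), 10))*(-83) = (137*((-5*3)*(5 + 10)))*(-83) = (137*(-15*15))*(-83) = (137*(-225))*(-83) = -30825*(-83) = 2558475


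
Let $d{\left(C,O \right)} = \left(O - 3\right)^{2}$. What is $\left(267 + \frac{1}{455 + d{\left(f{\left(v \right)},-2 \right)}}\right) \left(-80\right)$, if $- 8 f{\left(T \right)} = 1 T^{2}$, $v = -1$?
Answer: $- \frac{128161}{6} \approx -21360.0$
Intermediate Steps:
$f{\left(T \right)} = - \frac{T^{2}}{8}$ ($f{\left(T \right)} = - \frac{1 T^{2}}{8} = - \frac{T^{2}}{8}$)
$d{\left(C,O \right)} = \left(-3 + O\right)^{2}$
$\left(267 + \frac{1}{455 + d{\left(f{\left(v \right)},-2 \right)}}\right) \left(-80\right) = \left(267 + \frac{1}{455 + \left(-3 - 2\right)^{2}}\right) \left(-80\right) = \left(267 + \frac{1}{455 + \left(-5\right)^{2}}\right) \left(-80\right) = \left(267 + \frac{1}{455 + 25}\right) \left(-80\right) = \left(267 + \frac{1}{480}\right) \left(-80\right) = \frac{128161}{480} \left(-80\right) = - \frac{128161}{6}$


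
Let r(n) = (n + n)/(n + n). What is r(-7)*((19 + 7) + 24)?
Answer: 50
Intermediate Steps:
r(n) = 1 (r(n) = (2*n)/((2*n)) = (2*n)*(1/(2*n)) = 1)
r(-7)*((19 + 7) + 24) = 1*((19 + 7) + 24) = 1*(26 + 24) = 1*50 = 50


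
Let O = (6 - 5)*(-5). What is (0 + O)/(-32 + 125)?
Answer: -5/93 ≈ -0.053763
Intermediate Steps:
O = -5 (O = 1*(-5) = -5)
(0 + O)/(-32 + 125) = (0 - 5)/(-32 + 125) = -5/93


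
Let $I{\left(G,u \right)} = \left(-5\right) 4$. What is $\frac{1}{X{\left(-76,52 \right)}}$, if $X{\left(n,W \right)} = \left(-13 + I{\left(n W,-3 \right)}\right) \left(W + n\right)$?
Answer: $\frac{1}{792} \approx 0.0012626$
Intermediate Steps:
$I{\left(G,u \right)} = -20$
$X{\left(n,W \right)} = - 33 W - 33 n$ ($X{\left(n,W \right)} = \left(-13 - 20\right) \left(W + n\right) = - 33 \left(W + n\right) = - 33 W - 33 n$)
$\frac{1}{X{\left(-76,52 \right)}} = \frac{1}{\left(-33\right) 52 - -2508} = \frac{1}{-1716 + 2508} = \frac{1}{792}$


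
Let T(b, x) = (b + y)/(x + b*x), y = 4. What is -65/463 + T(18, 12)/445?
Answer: -3292357/23487990 ≈ -0.14017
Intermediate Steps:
T(b, x) = (4 + b)/(x + b*x) (T(b, x) = (b + 4)/(x + b*x) = (4 + b)/(x + b*x))
-65/463 + T(18, 12)/445 = -65/463 + ((4 + 18)/(12*(1 + 18)))/445 = -65*1/463 + ((1/12)*22/19)*(1/445) = -65/463 + ((1/12)*(1/19)*22)*(1/445) = -65/463 + (11/114)*(1/445) = -65/463 + 11/50730 = -3292357/23487990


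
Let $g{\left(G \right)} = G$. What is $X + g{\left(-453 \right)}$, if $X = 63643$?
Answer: $63190$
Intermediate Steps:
$X + g{\left(-453 \right)} = 63643 - 453 = 63190$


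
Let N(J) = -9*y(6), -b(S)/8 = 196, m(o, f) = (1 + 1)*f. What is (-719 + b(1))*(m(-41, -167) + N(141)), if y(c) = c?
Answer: 887356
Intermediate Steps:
m(o, f) = 2*f
b(S) = -1568 (b(S) = -8*196 = -1568)
N(J) = -54 (N(J) = -9*6 = -54)
(-719 + b(1))*(m(-41, -167) + N(141)) = (-719 - 1568)*(2*(-167) - 54) = -2287*(-334 - 54) = -2287*(-388) = 887356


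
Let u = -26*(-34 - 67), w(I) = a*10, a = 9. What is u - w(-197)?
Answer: 2536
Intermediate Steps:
w(I) = 90 (w(I) = 9*10 = 90)
u = 2626 (u = -26*(-101) = 2626)
u - w(-197) = 2626 - 1*90 = 2626 - 90 = 2536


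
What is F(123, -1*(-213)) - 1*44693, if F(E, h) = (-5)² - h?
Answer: -44881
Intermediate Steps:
F(E, h) = 25 - h
F(123, -1*(-213)) - 1*44693 = (25 - (-1)*(-213)) - 1*44693 = (25 - 1*213) - 44693 = (25 - 213) - 44693 = -188 - 44693 = -44881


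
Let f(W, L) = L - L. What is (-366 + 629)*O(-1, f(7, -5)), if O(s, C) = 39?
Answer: 10257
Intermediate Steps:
f(W, L) = 0
(-366 + 629)*O(-1, f(7, -5)) = (-366 + 629)*39 = 263*39 = 10257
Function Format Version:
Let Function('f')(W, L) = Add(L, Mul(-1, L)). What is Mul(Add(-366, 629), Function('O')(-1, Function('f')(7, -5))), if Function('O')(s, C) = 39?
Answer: 10257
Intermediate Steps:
Function('f')(W, L) = 0
Mul(Add(-366, 629), Function('O')(-1, Function('f')(7, -5))) = Mul(Add(-366, 629), 39) = Mul(263, 39) = 10257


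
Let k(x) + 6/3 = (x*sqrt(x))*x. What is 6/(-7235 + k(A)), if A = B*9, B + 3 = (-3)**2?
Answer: 43422/406790855 + 52488*sqrt(6)/406790855 ≈ 0.00042280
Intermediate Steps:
B = 6 (B = -3 + (-3)**2 = -3 + 9 = 6)
A = 54 (A = 6*9 = 54)
k(x) = -2 + x**(5/2) (k(x) = -2 + (x*sqrt(x))*x = -2 + x**(3/2)*x = -2 + x**(5/2))
6/(-7235 + k(A)) = 6/(-7235 + (-2 + 54**(5/2))) = 6/(-7235 + (-2 + 8748*sqrt(6))) = 6/(-7237 + 8748*sqrt(6))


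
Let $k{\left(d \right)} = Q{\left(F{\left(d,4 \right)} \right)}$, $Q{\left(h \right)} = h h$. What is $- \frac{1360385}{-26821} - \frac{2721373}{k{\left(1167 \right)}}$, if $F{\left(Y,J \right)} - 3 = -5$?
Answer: $- \frac{72984503693}{107284} \approx -6.8029 \cdot 10^{5}$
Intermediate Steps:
$F{\left(Y,J \right)} = -2$ ($F{\left(Y,J \right)} = 3 - 5 = -2$)
$Q{\left(h \right)} = h^{2}$
$k{\left(d \right)} = 4$ ($k{\left(d \right)} = \left(-2\right)^{2} = 4$)
$- \frac{1360385}{-26821} - \frac{2721373}{k{\left(1167 \right)}} = - \frac{1360385}{-26821} - \frac{2721373}{4} = \left(-1360385\right) \left(- \frac{1}{26821}\right) - \frac{2721373}{4} = \frac{1360385}{26821} - \frac{2721373}{4} = - \frac{72984503693}{107284}$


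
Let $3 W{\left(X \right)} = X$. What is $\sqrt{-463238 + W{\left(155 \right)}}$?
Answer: $\frac{i \sqrt{4168677}}{3} \approx 680.58 i$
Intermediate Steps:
$W{\left(X \right)} = \frac{X}{3}$
$\sqrt{-463238 + W{\left(155 \right)}} = \sqrt{-463238 + \frac{1}{3} \cdot 155} = \sqrt{-463238 + \frac{155}{3}} = \sqrt{- \frac{1389559}{3}} = \frac{i \sqrt{4168677}}{3}$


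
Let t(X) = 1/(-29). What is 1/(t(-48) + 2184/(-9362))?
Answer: -135749/36349 ≈ -3.7346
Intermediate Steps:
t(X) = -1/29
1/(t(-48) + 2184/(-9362)) = 1/(-1/29 + 2184/(-9362)) = 1/(-1/29 + 2184*(-1/9362)) = 1/(-1/29 - 1092/4681) = 1/(-36349/135749) = -135749/36349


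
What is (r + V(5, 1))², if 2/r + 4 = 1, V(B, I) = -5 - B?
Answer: 1024/9 ≈ 113.78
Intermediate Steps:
r = -⅔ (r = 2/(-4 + 1) = 2/(-3) = 2*(-⅓) = -⅔ ≈ -0.66667)
(r + V(5, 1))² = (-⅔ + (-5 - 1*5))² = (-⅔ + (-5 - 5))² = (-⅔ - 10)² = (-32/3)² = 1024/9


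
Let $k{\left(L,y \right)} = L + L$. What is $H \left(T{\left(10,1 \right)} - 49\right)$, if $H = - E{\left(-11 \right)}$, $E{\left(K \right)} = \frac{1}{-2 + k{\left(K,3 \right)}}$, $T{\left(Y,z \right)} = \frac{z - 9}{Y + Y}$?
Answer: $- \frac{247}{120} \approx -2.0583$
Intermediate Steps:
$k{\left(L,y \right)} = 2 L$
$T{\left(Y,z \right)} = \frac{-9 + z}{2 Y}$
$E{\left(K \right)} = \frac{1}{-2 + 2 K}$
$H = \frac{1}{24}$ ($H = - \frac{1}{2 \left(-1 - 11\right)} = - \frac{1}{2 \left(-12\right)} = - \frac{-1}{2 \cdot 12} = \left(-1\right) \left(- \frac{1}{24}\right) = \frac{1}{24} \approx 0.041667$)
$H \left(T{\left(10,1 \right)} - 49\right) = \frac{\frac{-9 + 1}{2 \cdot 10} - 49}{24} = \frac{\frac{1}{2} \cdot \frac{1}{10} \left(-8\right) - 49}{24} = \frac{- \frac{2}{5} - 49}{24} = \frac{1}{24} \left(- \frac{247}{5}\right) = - \frac{247}{120}$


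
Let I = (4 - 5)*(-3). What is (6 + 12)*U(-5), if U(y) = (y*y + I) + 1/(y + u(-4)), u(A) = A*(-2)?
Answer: 510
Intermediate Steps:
u(A) = -2*A
I = 3 (I = -1*(-3) = 3)
U(y) = 3 + y**2 + 1/(8 + y) (U(y) = (y*y + 3) + 1/(y - 2*(-4)) = (y**2 + 3) + 1/(y + 8) = (3 + y**2) + 1/(8 + y) = 3 + y**2 + 1/(8 + y))
(6 + 12)*U(-5) = (6 + 12)*((25 + (-5)**3 + 3*(-5) + 8*(-5)**2)/(8 - 5)) = 18*((25 - 125 - 15 + 8*25)/3) = 18*((25 - 125 - 15 + 200)/3) = 18*((1/3)*85) = 18*(85/3) = 510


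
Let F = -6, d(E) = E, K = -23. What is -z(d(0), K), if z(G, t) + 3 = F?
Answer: 9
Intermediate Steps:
z(G, t) = -9 (z(G, t) = -3 - 6 = -9)
-z(d(0), K) = -1*(-9) = 9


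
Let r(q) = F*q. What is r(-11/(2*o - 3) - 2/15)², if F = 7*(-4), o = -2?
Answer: 364816/225 ≈ 1621.4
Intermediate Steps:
F = -28
r(q) = -28*q
r(-11/(2*o - 3) - 2/15)² = (-28*(-11/(2*(-2) - 3) - 2/15))² = (-28*(-11/(-4 - 3) - 2*1/15))² = (-28*(-11/(-7) - 2/15))² = (-28*(-11*(-⅐) - 2/15))² = (-28*(11/7 - 2/15))² = (-28*151/105)² = (-604/15)² = 364816/225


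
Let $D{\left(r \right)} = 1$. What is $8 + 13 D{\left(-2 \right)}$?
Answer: $21$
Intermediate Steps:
$8 + 13 D{\left(-2 \right)} = 8 + 13 \cdot 1 = 8 + 13 = 21$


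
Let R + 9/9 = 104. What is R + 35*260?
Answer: 9203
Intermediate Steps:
R = 103 (R = -1 + 104 = 103)
R + 35*260 = 103 + 35*260 = 103 + 9100 = 9203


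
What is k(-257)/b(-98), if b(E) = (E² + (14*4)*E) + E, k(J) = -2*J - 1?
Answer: 513/4018 ≈ 0.12768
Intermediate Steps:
k(J) = -1 - 2*J
b(E) = E² + 57*E (b(E) = (E² + 56*E) + E = E² + 57*E)
k(-257)/b(-98) = (-1 - 2*(-257))/((-98*(57 - 98))) = (-1 + 514)/((-98*(-41))) = 513/4018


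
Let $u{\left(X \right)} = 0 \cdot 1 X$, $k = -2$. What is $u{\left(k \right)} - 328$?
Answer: $-328$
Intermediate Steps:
$u{\left(X \right)} = 0$ ($u{\left(X \right)} = 0 X = 0$)
$u{\left(k \right)} - 328 = 0 - 328 = -328$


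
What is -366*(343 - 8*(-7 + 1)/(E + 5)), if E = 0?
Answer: -645258/5 ≈ -1.2905e+5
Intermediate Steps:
-366*(343 - 8*(-7 + 1)/(E + 5)) = -366*(343 - 8*(-7 + 1)/(0 + 5)) = -366*(343 - (-48)/5) = -366*(343 - 8*(-6/5)) = -366*(343 + 48/5) = -366*1763/5 = -645258/5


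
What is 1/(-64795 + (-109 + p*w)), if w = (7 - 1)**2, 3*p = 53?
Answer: -1/64268 ≈ -1.5560e-5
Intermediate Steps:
p = 53/3 (p = (1/3)*53 = 53/3 ≈ 17.667)
w = 36 (w = 6**2 = 36)
1/(-64795 + (-109 + p*w)) = 1/(-64795 + (-109 + (53/3)*36)) = 1/(-64795 + (-109 + 636)) = 1/(-64795 + 527) = 1/(-64268) = -1/64268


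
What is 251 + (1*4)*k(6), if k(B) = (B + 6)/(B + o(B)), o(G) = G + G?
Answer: 761/3 ≈ 253.67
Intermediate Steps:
o(G) = 2*G
k(B) = (6 + B)/(3*B) (k(B) = (B + 6)/(B + 2*B) = (6 + B)/((3*B)) = (6 + B)*(1/(3*B)) = (6 + B)/(3*B))
251 + (1*4)*k(6) = 251 + (1*4)*((1/3)*(6 + 6)/6) = 251 + 4*((1/3)*(1/6)*12) = 251 + 4*(2/3) = 251 + 8/3 = 761/3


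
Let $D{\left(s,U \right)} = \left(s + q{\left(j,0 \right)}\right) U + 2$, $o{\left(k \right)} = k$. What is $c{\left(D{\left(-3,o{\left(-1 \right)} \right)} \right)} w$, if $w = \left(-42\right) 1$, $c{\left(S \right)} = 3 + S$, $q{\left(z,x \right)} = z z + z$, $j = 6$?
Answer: $1428$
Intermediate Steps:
$q{\left(z,x \right)} = z + z^{2}$ ($q{\left(z,x \right)} = z^{2} + z = z + z^{2}$)
$D{\left(s,U \right)} = 2 + U \left(42 + s\right)$ ($D{\left(s,U \right)} = \left(s + 6 \left(1 + 6\right)\right) U + 2 = \left(s + 6 \cdot 7\right) U + 2 = \left(s + 42\right) U + 2 = \left(42 + s\right) U + 2 = U \left(42 + s\right) + 2 = 2 + U \left(42 + s\right)$)
$w = -42$
$c{\left(D{\left(-3,o{\left(-1 \right)} \right)} \right)} w = \left(3 + \left(2 + 42 \left(-1\right) - -3\right)\right) \left(-42\right) = \left(3 + \left(2 - 42 + 3\right)\right) \left(-42\right) = \left(3 - 37\right) \left(-42\right) = \left(-34\right) \left(-42\right) = 1428$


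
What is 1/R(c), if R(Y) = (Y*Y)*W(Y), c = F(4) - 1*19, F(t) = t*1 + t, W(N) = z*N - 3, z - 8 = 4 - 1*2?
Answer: -1/13673 ≈ -7.3137e-5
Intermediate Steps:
z = 10 (z = 8 + (4 - 1*2) = 8 + (4 - 2) = 8 + 2 = 10)
W(N) = -3 + 10*N (W(N) = 10*N - 3 = -3 + 10*N)
F(t) = 2*t (F(t) = t + t = 2*t)
c = -11 (c = 2*4 - 1*19 = 8 - 19 = -11)
R(Y) = Y**2*(-3 + 10*Y) (R(Y) = (Y*Y)*(-3 + 10*Y) = Y**2*(-3 + 10*Y))
1/R(c) = 1/((-11)**2*(-3 + 10*(-11))) = 1/(121*(-3 - 110)) = 1/(121*(-113)) = 1/(-13673) = -1/13673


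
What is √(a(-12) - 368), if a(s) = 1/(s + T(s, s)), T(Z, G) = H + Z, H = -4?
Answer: 3*I*√8015/14 ≈ 19.184*I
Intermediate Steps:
T(Z, G) = -4 + Z
a(s) = 1/(-4 + 2*s) (a(s) = 1/(s + (-4 + s)) = 1/(-4 + 2*s))
√(a(-12) - 368) = √(1/(2*(-2 - 12)) - 368) = √((½)/(-14) - 368) = √((½)*(-1/14) - 368) = √(-1/28 - 368) = √(-10305/28) = 3*I*√8015/14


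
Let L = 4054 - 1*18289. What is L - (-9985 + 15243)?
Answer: -19493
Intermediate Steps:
L = -14235 (L = 4054 - 18289 = -14235)
L - (-9985 + 15243) = -14235 - (-9985 + 15243) = -14235 - 1*5258 = -14235 - 5258 = -19493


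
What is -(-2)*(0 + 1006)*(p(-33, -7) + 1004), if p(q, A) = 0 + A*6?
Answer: 1935544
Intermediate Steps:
p(q, A) = 6*A (p(q, A) = 0 + 6*A = 6*A)
-(-2)*(0 + 1006)*(p(-33, -7) + 1004) = -(-2)*(0 + 1006)*(6*(-7) + 1004) = -(-2)*1006*(-42 + 1004) = -(-2)*1006*962 = -(-2)*967772 = -1*(-1935544) = 1935544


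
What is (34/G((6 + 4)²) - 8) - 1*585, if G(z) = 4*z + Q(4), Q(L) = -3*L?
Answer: -115025/194 ≈ -592.91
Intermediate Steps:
G(z) = -12 + 4*z (G(z) = 4*z - 3*4 = 4*z - 12 = -12 + 4*z)
(34/G((6 + 4)²) - 8) - 1*585 = (34/(-12 + 4*(6 + 4)²) - 8) - 1*585 = (34/(-12 + 4*10²) - 8) - 585 = (34/(-12 + 4*100) - 8) - 585 = (34/(-12 + 400) - 8) - 585 = (34/388 - 8) - 585 = (34*(1/388) - 8) - 585 = (17/194 - 8) - 585 = -1535/194 - 585 = -115025/194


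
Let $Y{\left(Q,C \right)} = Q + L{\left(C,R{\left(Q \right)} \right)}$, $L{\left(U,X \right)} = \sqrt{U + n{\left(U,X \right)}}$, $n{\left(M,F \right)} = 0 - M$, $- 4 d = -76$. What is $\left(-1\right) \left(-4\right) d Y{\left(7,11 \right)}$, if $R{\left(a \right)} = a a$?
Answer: $532$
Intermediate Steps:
$d = 19$ ($d = \left(- \frac{1}{4}\right) \left(-76\right) = 19$)
$n{\left(M,F \right)} = - M$
$R{\left(a \right)} = a^{2}$
$L{\left(U,X \right)} = 0$ ($L{\left(U,X \right)} = \sqrt{U - U} = \sqrt{0} = 0$)
$Y{\left(Q,C \right)} = Q$ ($Y{\left(Q,C \right)} = Q + 0 = Q$)
$\left(-1\right) \left(-4\right) d Y{\left(7,11 \right)} = \left(-1\right) \left(-4\right) 19 \cdot 7 = 4 \cdot 19 \cdot 7 = 76 \cdot 7 = 532$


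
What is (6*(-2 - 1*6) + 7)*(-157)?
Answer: 6437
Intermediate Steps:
(6*(-2 - 1*6) + 7)*(-157) = (6*(-2 - 6) + 7)*(-157) = (6*(-8) + 7)*(-157) = (-48 + 7)*(-157) = -41*(-157) = 6437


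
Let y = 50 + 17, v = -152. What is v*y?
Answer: -10184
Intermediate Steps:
y = 67
v*y = -152*67 = -10184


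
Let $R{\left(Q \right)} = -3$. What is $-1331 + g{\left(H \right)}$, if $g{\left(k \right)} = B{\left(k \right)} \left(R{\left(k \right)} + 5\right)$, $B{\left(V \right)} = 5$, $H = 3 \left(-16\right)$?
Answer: $-1321$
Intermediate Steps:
$H = -48$
$g{\left(k \right)} = 10$ ($g{\left(k \right)} = 5 \left(-3 + 5\right) = 5 \cdot 2 = 10$)
$-1331 + g{\left(H \right)} = -1331 + 10 = -1321$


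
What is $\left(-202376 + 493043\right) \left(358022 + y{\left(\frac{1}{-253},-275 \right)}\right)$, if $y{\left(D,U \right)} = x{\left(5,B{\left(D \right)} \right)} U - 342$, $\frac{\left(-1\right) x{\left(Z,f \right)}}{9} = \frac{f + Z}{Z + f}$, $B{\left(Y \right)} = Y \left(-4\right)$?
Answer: $104685173385$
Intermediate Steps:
$B{\left(Y \right)} = - 4 Y$
$x{\left(Z,f \right)} = -9$ ($x{\left(Z,f \right)} = - 9 \frac{f + Z}{Z + f} = - 9 \frac{Z + f}{Z + f} = \left(-9\right) 1 = -9$)
$y{\left(D,U \right)} = -342 - 9 U$ ($y{\left(D,U \right)} = - 9 U - 342 = -342 - 9 U$)
$\left(-202376 + 493043\right) \left(358022 + y{\left(\frac{1}{-253},-275 \right)}\right) = \left(-202376 + 493043\right) \left(358022 - -2133\right) = 290667 \left(358022 + \left(-342 + 2475\right)\right) = 290667 \left(358022 + 2133\right) = 290667 \cdot 360155 = 104685173385$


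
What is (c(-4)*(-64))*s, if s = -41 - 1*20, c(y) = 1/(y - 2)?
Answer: -1952/3 ≈ -650.67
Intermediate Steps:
c(y) = 1/(-2 + y)
s = -61 (s = -41 - 20 = -61)
(c(-4)*(-64))*s = (-64/(-2 - 4))*(-61) = (-64/(-6))*(-61) = -⅙*(-64)*(-61) = (32/3)*(-61) = -1952/3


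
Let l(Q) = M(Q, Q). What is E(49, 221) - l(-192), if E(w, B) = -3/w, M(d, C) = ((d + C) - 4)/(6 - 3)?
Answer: 19003/147 ≈ 129.27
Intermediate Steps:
M(d, C) = -4/3 + C/3 + d/3 (M(d, C) = ((C + d) - 4)/3 = (-4 + C + d)*(⅓) = -4/3 + C/3 + d/3)
l(Q) = -4/3 + 2*Q/3 (l(Q) = -4/3 + Q/3 + Q/3 = -4/3 + 2*Q/3)
E(49, 221) - l(-192) = -3/49 - (-4/3 + (⅔)*(-192)) = -3*1/49 - (-4/3 - 128) = -3/49 - 1*(-388/3) = -3/49 + 388/3 = 19003/147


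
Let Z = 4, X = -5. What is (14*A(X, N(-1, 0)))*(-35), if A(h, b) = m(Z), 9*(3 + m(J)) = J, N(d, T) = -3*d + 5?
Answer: 11270/9 ≈ 1252.2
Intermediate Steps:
N(d, T) = 5 - 3*d
m(J) = -3 + J/9
A(h, b) = -23/9 (A(h, b) = -3 + (1/9)*4 = -3 + 4/9 = -23/9)
(14*A(X, N(-1, 0)))*(-35) = (14*(-23/9))*(-35) = -322/9*(-35) = 11270/9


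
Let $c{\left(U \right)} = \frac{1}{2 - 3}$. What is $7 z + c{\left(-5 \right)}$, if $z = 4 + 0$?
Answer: $27$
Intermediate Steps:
$c{\left(U \right)} = -1$ ($c{\left(U \right)} = \frac{1}{-1} = -1$)
$z = 4$
$7 z + c{\left(-5 \right)} = 7 \cdot 4 - 1 = 28 - 1 = 27$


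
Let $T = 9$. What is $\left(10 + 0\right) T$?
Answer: $90$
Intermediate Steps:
$\left(10 + 0\right) T = \left(10 + 0\right) 9 = 10 \cdot 9 = 90$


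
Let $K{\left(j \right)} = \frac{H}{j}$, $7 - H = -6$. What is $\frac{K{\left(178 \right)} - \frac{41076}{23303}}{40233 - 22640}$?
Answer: $- \frac{1001227}{10424943266} \approx -9.6041 \cdot 10^{-5}$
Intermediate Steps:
$H = 13$ ($H = 7 - -6 = 7 + 6 = 13$)
$K{\left(j \right)} = \frac{13}{j}$
$\frac{K{\left(178 \right)} - \frac{41076}{23303}}{40233 - 22640} = \frac{\frac{13}{178} - \frac{41076}{23303}}{40233 - 22640} = \frac{13 \cdot \frac{1}{178} - \frac{5868}{3329}}{17593} = \left(\frac{13}{178} - \frac{5868}{3329}\right) \frac{1}{17593} = \left(- \frac{1001227}{592562}\right) \frac{1}{17593} = - \frac{1001227}{10424943266}$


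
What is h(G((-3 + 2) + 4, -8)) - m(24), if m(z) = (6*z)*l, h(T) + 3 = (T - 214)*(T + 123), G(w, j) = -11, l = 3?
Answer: -25635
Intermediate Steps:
h(T) = -3 + (-214 + T)*(123 + T) (h(T) = -3 + (T - 214)*(T + 123) = -3 + (-214 + T)*(123 + T))
m(z) = 18*z (m(z) = (6*z)*3 = 18*z)
h(G((-3 + 2) + 4, -8)) - m(24) = (-26325 + (-11)² - 91*(-11)) - 18*24 = (-26325 + 121 + 1001) - 1*432 = -25203 - 432 = -25635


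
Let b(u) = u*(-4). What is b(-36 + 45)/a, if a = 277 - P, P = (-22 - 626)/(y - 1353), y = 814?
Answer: -19404/148655 ≈ -0.13053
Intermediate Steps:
P = 648/539 (P = (-22 - 626)/(814 - 1353) = -648/(-539) = -648*(-1/539) = 648/539 ≈ 1.2022)
a = 148655/539 (a = 277 - 1*648/539 = 277 - 648/539 = 148655/539 ≈ 275.80)
b(u) = -4*u
b(-36 + 45)/a = (-4*(-36 + 45))/(148655/539) = -4*9*(539/148655) = -36*539/148655 = -19404/148655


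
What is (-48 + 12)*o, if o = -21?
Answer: 756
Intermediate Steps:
(-48 + 12)*o = (-48 + 12)*(-21) = -36*(-21) = 756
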